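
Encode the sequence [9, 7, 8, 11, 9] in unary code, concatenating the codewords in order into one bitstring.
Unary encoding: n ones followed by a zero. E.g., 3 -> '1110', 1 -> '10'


Encode each number as n ones followed by a terminating 0:
  9 -> 1111111110 (10 bits)
  7 -> 11111110 (8 bits)
  8 -> 111111110 (9 bits)
  11 -> 111111111110 (12 bits)
  9 -> 1111111110 (10 bits)
Total length = 10 + 8 + 9 + 12 + 10 = 49 bits.

Unary([9, 7, 8, 11, 9]) = 1111111110111111101111111101111111111101111111110 (49 bits)


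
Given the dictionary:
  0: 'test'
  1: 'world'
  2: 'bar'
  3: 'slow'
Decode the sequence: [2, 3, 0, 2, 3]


Look up each index in the dictionary:
  2 -> 'bar'
  3 -> 'slow'
  0 -> 'test'
  2 -> 'bar'
  3 -> 'slow'

Decoded: "bar slow test bar slow"


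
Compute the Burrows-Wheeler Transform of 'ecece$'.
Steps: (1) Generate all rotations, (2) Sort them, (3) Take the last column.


Rotations (sorted):
  0: $ecece -> last char: e
  1: ce$ece -> last char: e
  2: cece$e -> last char: e
  3: e$ecec -> last char: c
  4: ece$ec -> last char: c
  5: ecece$ -> last char: $


BWT = eeecc$


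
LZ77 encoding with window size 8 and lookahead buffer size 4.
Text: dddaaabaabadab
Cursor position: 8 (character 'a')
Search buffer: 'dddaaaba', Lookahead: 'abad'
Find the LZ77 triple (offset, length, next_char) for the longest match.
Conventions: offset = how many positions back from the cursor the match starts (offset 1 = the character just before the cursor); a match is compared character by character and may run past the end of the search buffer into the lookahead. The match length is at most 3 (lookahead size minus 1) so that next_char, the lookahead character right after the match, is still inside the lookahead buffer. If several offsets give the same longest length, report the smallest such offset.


Try each offset into the search buffer:
  offset=1 (pos 7, char 'a'): match length 1
  offset=2 (pos 6, char 'b'): match length 0
  offset=3 (pos 5, char 'a'): match length 3
  offset=4 (pos 4, char 'a'): match length 1
  offset=5 (pos 3, char 'a'): match length 1
  offset=6 (pos 2, char 'd'): match length 0
  offset=7 (pos 1, char 'd'): match length 0
  offset=8 (pos 0, char 'd'): match length 0
Longest match has length 3 at offset 3.
next_char = character at position 8 + 3 = 11 -> 'd'

Best match: offset=3, length=3 (matching 'aba' starting at position 5)
LZ77 triple: (3, 3, 'd')


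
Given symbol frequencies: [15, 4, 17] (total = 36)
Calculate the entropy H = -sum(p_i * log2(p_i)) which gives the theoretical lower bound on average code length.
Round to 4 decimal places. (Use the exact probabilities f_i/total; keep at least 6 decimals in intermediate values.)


Per-symbol terms -p_i * log2(p_i) with p_i = f_i/36:
  p = 15/36 = 0.416667: log2(p) = -1.263034, -p*log2(p) = 0.526264
  p = 4/36 = 0.111111: log2(p) = -3.169925, -p*log2(p) = 0.352214
  p = 17/36 = 0.472222: log2(p) = -1.082462, -p*log2(p) = 0.511163
H = 0.526264 + 0.352214 + 0.511163 = 1.389641

H = 1.3896 bits/symbol


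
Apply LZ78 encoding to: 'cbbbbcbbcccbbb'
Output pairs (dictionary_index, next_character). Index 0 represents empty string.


LZ78 encoding steps:
Dictionary: {0: ''}
Step 1: w='' (idx 0), next='c' -> output (0, 'c'), add 'c' as idx 1
Step 2: w='' (idx 0), next='b' -> output (0, 'b'), add 'b' as idx 2
Step 3: w='b' (idx 2), next='b' -> output (2, 'b'), add 'bb' as idx 3
Step 4: w='b' (idx 2), next='c' -> output (2, 'c'), add 'bc' as idx 4
Step 5: w='bb' (idx 3), next='c' -> output (3, 'c'), add 'bbc' as idx 5
Step 6: w='c' (idx 1), next='c' -> output (1, 'c'), add 'cc' as idx 6
Step 7: w='bb' (idx 3), next='b' -> output (3, 'b'), add 'bbb' as idx 7


Encoded: [(0, 'c'), (0, 'b'), (2, 'b'), (2, 'c'), (3, 'c'), (1, 'c'), (3, 'b')]


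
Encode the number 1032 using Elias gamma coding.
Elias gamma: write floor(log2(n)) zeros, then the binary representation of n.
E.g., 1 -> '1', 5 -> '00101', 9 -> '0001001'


num_bits = floor(log2(1032)) + 1 = 11
leading_zeros = num_bits - 1 = 10
binary(1032) = 10000001000

Elias gamma(1032) = '0000000000' + '10000001000' = 000000000010000001000 (21 bits)


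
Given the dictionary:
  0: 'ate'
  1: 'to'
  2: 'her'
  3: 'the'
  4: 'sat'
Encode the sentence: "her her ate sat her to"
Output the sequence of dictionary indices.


Look up each word in the dictionary:
  'her' -> 2
  'her' -> 2
  'ate' -> 0
  'sat' -> 4
  'her' -> 2
  'to' -> 1

Encoded: [2, 2, 0, 4, 2, 1]


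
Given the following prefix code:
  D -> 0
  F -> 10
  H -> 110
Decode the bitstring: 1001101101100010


Decoding step by step:
Bits 10 -> F
Bits 0 -> D
Bits 110 -> H
Bits 110 -> H
Bits 110 -> H
Bits 0 -> D
Bits 0 -> D
Bits 10 -> F


Decoded message: FDHHHDDF


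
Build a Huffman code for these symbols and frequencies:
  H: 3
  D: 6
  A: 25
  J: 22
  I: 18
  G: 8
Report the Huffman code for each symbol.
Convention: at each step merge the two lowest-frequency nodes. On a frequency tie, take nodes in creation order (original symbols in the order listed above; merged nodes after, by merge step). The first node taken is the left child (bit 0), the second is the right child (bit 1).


Huffman tree construction:
Step 1: Merge H(3) + D(6) = 9
Step 2: Merge G(8) + (H+D)(9) = 17
Step 3: Merge (G+(H+D))(17) + I(18) = 35
Step 4: Merge J(22) + A(25) = 47
Step 5: Merge ((G+(H+D))+I)(35) + (J+A)(47) = 82
Read each symbol's code off the tree from the root (left child = 0, right child = 1).

Codes:
  H: 0010 (length 4)
  D: 0011 (length 4)
  A: 11 (length 2)
  J: 10 (length 2)
  I: 01 (length 2)
  G: 000 (length 3)
Average code length: 190/82 = 2.3171 bits/symbol


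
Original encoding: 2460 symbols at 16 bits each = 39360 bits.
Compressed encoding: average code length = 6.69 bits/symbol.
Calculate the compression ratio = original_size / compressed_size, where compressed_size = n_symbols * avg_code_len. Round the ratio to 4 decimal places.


original_size = n_symbols * orig_bits = 2460 * 16 = 39360 bits
compressed_size = n_symbols * avg_code_len = 2460 * 6.69 = 16457.4 bits
ratio = original_size / compressed_size = 39360 / 16457.4 = 2.3916

Compression ratio = 2.3916


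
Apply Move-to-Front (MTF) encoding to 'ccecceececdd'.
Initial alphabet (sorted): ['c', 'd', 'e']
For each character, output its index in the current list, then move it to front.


MTF encoding:
'c': index 0 in ['c', 'd', 'e'] -> ['c', 'd', 'e']
'c': index 0 in ['c', 'd', 'e'] -> ['c', 'd', 'e']
'e': index 2 in ['c', 'd', 'e'] -> ['e', 'c', 'd']
'c': index 1 in ['e', 'c', 'd'] -> ['c', 'e', 'd']
'c': index 0 in ['c', 'e', 'd'] -> ['c', 'e', 'd']
'e': index 1 in ['c', 'e', 'd'] -> ['e', 'c', 'd']
'e': index 0 in ['e', 'c', 'd'] -> ['e', 'c', 'd']
'c': index 1 in ['e', 'c', 'd'] -> ['c', 'e', 'd']
'e': index 1 in ['c', 'e', 'd'] -> ['e', 'c', 'd']
'c': index 1 in ['e', 'c', 'd'] -> ['c', 'e', 'd']
'd': index 2 in ['c', 'e', 'd'] -> ['d', 'c', 'e']
'd': index 0 in ['d', 'c', 'e'] -> ['d', 'c', 'e']


Output: [0, 0, 2, 1, 0, 1, 0, 1, 1, 1, 2, 0]


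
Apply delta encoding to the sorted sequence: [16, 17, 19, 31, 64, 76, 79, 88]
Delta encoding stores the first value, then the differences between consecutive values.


First value: 16
Deltas:
  17 - 16 = 1
  19 - 17 = 2
  31 - 19 = 12
  64 - 31 = 33
  76 - 64 = 12
  79 - 76 = 3
  88 - 79 = 9


Delta encoded: [16, 1, 2, 12, 33, 12, 3, 9]


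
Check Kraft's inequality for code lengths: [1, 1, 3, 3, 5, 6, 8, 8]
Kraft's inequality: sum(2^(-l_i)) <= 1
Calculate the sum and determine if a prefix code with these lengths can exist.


Sum = 2^(-1) + 2^(-1) + 2^(-3) + 2^(-3) + 2^(-5) + 2^(-6) + 2^(-8) + 2^(-8)
    = 0.5 + 0.5 + 0.125 + 0.125 + 0.03125 + 0.015625 + 0.00390625 + 0.00390625
    = 334/256 = 1.3046875
Since 1.3046875 > 1, Kraft's inequality is NOT satisfied.
A prefix code with these lengths CANNOT exist.

Kraft sum = 1.3046875. Not satisfied.


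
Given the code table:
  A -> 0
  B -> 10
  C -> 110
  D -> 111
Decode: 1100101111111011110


Decoding:
110 -> C
0 -> A
10 -> B
111 -> D
111 -> D
10 -> B
111 -> D
10 -> B


Result: CABDDBDB


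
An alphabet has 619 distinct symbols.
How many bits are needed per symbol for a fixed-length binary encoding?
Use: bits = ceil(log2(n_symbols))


log2(619) = 9.2738
Bracket: 2^9 = 512 < 619 <= 2^10 = 1024
So ceil(log2(619)) = 10

bits = ceil(log2(619)) = ceil(9.2738) = 10 bits


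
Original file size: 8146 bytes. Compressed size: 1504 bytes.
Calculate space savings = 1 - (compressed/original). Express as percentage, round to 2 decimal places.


ratio = compressed/original = 1504/8146 = 0.18463
savings = 1 - ratio = 1 - 0.18463 = 0.81537
as a percentage: 0.81537 * 100 = 81.54%

Space savings = 1 - 1504/8146 = 81.54%


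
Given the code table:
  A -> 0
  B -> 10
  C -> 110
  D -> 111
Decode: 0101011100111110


Decoding:
0 -> A
10 -> B
10 -> B
111 -> D
0 -> A
0 -> A
111 -> D
110 -> C


Result: ABBDAADC


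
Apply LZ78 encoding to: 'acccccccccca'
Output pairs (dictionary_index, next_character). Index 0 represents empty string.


LZ78 encoding steps:
Dictionary: {0: ''}
Step 1: w='' (idx 0), next='a' -> output (0, 'a'), add 'a' as idx 1
Step 2: w='' (idx 0), next='c' -> output (0, 'c'), add 'c' as idx 2
Step 3: w='c' (idx 2), next='c' -> output (2, 'c'), add 'cc' as idx 3
Step 4: w='cc' (idx 3), next='c' -> output (3, 'c'), add 'ccc' as idx 4
Step 5: w='ccc' (idx 4), next='c' -> output (4, 'c'), add 'cccc' as idx 5
Step 6: w='a' (idx 1), end of input -> output (1, '')


Encoded: [(0, 'a'), (0, 'c'), (2, 'c'), (3, 'c'), (4, 'c'), (1, '')]


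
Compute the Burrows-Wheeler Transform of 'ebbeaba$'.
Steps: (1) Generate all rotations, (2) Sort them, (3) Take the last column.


Rotations (sorted):
  0: $ebbeaba -> last char: a
  1: a$ebbeab -> last char: b
  2: aba$ebbe -> last char: e
  3: ba$ebbea -> last char: a
  4: bbeaba$e -> last char: e
  5: beaba$eb -> last char: b
  6: eaba$ebb -> last char: b
  7: ebbeaba$ -> last char: $


BWT = abeaebb$


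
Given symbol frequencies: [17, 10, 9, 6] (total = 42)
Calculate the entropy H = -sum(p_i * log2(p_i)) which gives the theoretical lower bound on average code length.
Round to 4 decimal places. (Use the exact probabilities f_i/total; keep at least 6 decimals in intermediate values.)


Per-symbol terms -p_i * log2(p_i) with p_i = f_i/42:
  p = 17/42 = 0.404762: log2(p) = -1.304855, -p*log2(p) = 0.528155
  p = 10/42 = 0.238095: log2(p) = -2.070389, -p*log2(p) = 0.492950
  p = 9/42 = 0.214286: log2(p) = -2.222392, -p*log2(p) = 0.476227
  p = 6/42 = 0.142857: log2(p) = -2.807355, -p*log2(p) = 0.401051
H = 0.528155 + 0.492950 + 0.476227 + 0.401051 = 1.898383

H = 1.8984 bits/symbol


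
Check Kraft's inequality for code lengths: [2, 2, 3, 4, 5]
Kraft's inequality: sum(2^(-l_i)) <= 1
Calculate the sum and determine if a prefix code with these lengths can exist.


Sum = 2^(-2) + 2^(-2) + 2^(-3) + 2^(-4) + 2^(-5)
    = 0.25 + 0.25 + 0.125 + 0.0625 + 0.03125
    = 23/32 = 0.71875
Since 0.71875 <= 1, Kraft's inequality IS satisfied.
A prefix code with these lengths CAN exist.

Kraft sum = 0.71875. Satisfied.


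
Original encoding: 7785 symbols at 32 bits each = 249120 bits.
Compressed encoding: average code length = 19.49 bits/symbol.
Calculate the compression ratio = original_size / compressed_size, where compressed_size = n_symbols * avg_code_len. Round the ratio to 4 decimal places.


original_size = n_symbols * orig_bits = 7785 * 32 = 249120 bits
compressed_size = n_symbols * avg_code_len = 7785 * 19.49 = 151729.65 bits
ratio = original_size / compressed_size = 249120 / 151729.65 = 1.6419

Compression ratio = 1.6419


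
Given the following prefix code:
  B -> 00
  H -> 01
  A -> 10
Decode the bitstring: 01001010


Decoding step by step:
Bits 01 -> H
Bits 00 -> B
Bits 10 -> A
Bits 10 -> A


Decoded message: HBAA


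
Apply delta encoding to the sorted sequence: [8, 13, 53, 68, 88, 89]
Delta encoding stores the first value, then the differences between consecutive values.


First value: 8
Deltas:
  13 - 8 = 5
  53 - 13 = 40
  68 - 53 = 15
  88 - 68 = 20
  89 - 88 = 1


Delta encoded: [8, 5, 40, 15, 20, 1]


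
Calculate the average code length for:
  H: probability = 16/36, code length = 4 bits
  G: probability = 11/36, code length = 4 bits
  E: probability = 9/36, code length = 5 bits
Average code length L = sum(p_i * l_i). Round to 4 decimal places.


Weighted contributions p_i * l_i:
  H: (16/36) * 4 = 64/36
  G: (11/36) * 4 = 44/36
  E: (9/36) * 5 = 45/36
Sum = (64 + 44 + 45)/36 = 153/36

L = 153/36 = 4.2500 bits/symbol


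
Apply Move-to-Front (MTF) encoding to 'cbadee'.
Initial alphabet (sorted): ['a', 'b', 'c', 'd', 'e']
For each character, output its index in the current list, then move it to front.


MTF encoding:
'c': index 2 in ['a', 'b', 'c', 'd', 'e'] -> ['c', 'a', 'b', 'd', 'e']
'b': index 2 in ['c', 'a', 'b', 'd', 'e'] -> ['b', 'c', 'a', 'd', 'e']
'a': index 2 in ['b', 'c', 'a', 'd', 'e'] -> ['a', 'b', 'c', 'd', 'e']
'd': index 3 in ['a', 'b', 'c', 'd', 'e'] -> ['d', 'a', 'b', 'c', 'e']
'e': index 4 in ['d', 'a', 'b', 'c', 'e'] -> ['e', 'd', 'a', 'b', 'c']
'e': index 0 in ['e', 'd', 'a', 'b', 'c'] -> ['e', 'd', 'a', 'b', 'c']


Output: [2, 2, 2, 3, 4, 0]


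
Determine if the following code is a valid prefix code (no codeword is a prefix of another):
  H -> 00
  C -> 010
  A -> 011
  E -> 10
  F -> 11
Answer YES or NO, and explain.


Checking each pair (does one codeword prefix another?):
  H='00' vs C='010': no prefix
  H='00' vs A='011': no prefix
  H='00' vs E='10': no prefix
  H='00' vs F='11': no prefix
  C='010' vs H='00': no prefix
  C='010' vs A='011': no prefix
  C='010' vs E='10': no prefix
  C='010' vs F='11': no prefix
  A='011' vs H='00': no prefix
  A='011' vs C='010': no prefix
  A='011' vs E='10': no prefix
  A='011' vs F='11': no prefix
  E='10' vs H='00': no prefix
  E='10' vs C='010': no prefix
  E='10' vs A='011': no prefix
  E='10' vs F='11': no prefix
  F='11' vs H='00': no prefix
  F='11' vs C='010': no prefix
  F='11' vs A='011': no prefix
  F='11' vs E='10': no prefix
No violation found over all pairs.

YES -- this is a valid prefix code. No codeword is a prefix of any other codeword.


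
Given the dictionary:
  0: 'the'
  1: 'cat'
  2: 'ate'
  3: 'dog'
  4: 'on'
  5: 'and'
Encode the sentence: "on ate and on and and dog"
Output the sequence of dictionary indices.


Look up each word in the dictionary:
  'on' -> 4
  'ate' -> 2
  'and' -> 5
  'on' -> 4
  'and' -> 5
  'and' -> 5
  'dog' -> 3

Encoded: [4, 2, 5, 4, 5, 5, 3]


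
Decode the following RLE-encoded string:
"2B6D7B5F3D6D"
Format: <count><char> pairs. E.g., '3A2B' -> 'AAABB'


Expanding each <count><char> pair:
  2B -> 'BB'
  6D -> 'DDDDDD'
  7B -> 'BBBBBBB'
  5F -> 'FFFFF'
  3D -> 'DDD'
  6D -> 'DDDDDD'

Decoded = BBDDDDDDBBBBBBBFFFFFDDDDDDDDD


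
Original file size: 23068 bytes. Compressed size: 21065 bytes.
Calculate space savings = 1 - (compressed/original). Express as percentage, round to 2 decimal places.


ratio = compressed/original = 21065/23068 = 0.91317
savings = 1 - ratio = 1 - 0.91317 = 0.08683
as a percentage: 0.08683 * 100 = 8.68%

Space savings = 1 - 21065/23068 = 8.68%


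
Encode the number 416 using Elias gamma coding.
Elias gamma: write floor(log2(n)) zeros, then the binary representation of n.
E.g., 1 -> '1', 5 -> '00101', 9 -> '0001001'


num_bits = floor(log2(416)) + 1 = 9
leading_zeros = num_bits - 1 = 8
binary(416) = 110100000

Elias gamma(416) = '00000000' + '110100000' = 00000000110100000 (17 bits)


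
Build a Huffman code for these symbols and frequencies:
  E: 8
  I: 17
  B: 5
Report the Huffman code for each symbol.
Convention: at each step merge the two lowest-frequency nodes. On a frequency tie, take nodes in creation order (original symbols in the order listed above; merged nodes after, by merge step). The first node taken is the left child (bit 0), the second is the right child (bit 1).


Huffman tree construction:
Step 1: Merge B(5) + E(8) = 13
Step 2: Merge (B+E)(13) + I(17) = 30
Read each symbol's code off the tree from the root (left child = 0, right child = 1).

Codes:
  E: 01 (length 2)
  I: 1 (length 1)
  B: 00 (length 2)
Average code length: 43/30 = 1.4333 bits/symbol


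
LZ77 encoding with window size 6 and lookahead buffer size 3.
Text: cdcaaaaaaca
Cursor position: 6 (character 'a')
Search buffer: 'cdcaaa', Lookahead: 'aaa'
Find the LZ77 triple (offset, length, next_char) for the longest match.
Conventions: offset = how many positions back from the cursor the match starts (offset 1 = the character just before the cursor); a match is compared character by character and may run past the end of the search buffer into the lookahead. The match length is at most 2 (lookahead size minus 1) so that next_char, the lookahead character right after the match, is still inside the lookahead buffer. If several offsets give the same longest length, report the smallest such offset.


Try each offset into the search buffer:
  offset=1 (pos 5, char 'a'): match length 2
  offset=2 (pos 4, char 'a'): match length 2
  offset=3 (pos 3, char 'a'): match length 2
  offset=4 (pos 2, char 'c'): match length 0
  offset=5 (pos 1, char 'd'): match length 0
  offset=6 (pos 0, char 'c'): match length 0
Longest match has length 2, found at offsets 1, 2, 3; take the smallest, offset 1.
next_char = character at position 6 + 2 = 8 -> 'a'

Best match: offset=1, length=2 (matching 'aa' starting at position 5)
LZ77 triple: (1, 2, 'a')


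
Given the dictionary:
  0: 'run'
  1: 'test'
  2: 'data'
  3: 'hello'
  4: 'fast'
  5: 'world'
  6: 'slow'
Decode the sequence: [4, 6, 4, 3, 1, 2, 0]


Look up each index in the dictionary:
  4 -> 'fast'
  6 -> 'slow'
  4 -> 'fast'
  3 -> 'hello'
  1 -> 'test'
  2 -> 'data'
  0 -> 'run'

Decoded: "fast slow fast hello test data run"


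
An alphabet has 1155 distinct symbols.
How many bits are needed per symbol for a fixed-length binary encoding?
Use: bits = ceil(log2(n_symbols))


log2(1155) = 10.1737
Bracket: 2^10 = 1024 < 1155 <= 2^11 = 2048
So ceil(log2(1155)) = 11

bits = ceil(log2(1155)) = ceil(10.1737) = 11 bits


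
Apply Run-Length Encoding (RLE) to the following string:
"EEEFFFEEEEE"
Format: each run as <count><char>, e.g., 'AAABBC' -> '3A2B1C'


Scanning runs left to right:
  i=0: run of 'E' x 3 -> '3E'
  i=3: run of 'F' x 3 -> '3F'
  i=6: run of 'E' x 5 -> '5E'

RLE = 3E3F5E


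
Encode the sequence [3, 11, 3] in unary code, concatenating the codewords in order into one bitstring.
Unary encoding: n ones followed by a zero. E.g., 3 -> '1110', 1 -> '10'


Encode each number as n ones followed by a terminating 0:
  3 -> 1110 (4 bits)
  11 -> 111111111110 (12 bits)
  3 -> 1110 (4 bits)
Total length = 4 + 12 + 4 = 20 bits.

Unary([3, 11, 3]) = 11101111111111101110 (20 bits)


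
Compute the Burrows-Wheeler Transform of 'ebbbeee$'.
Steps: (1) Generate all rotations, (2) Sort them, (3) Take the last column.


Rotations (sorted):
  0: $ebbbeee -> last char: e
  1: bbbeee$e -> last char: e
  2: bbeee$eb -> last char: b
  3: beee$ebb -> last char: b
  4: e$ebbbee -> last char: e
  5: ebbbeee$ -> last char: $
  6: ee$ebbbe -> last char: e
  7: eee$ebbb -> last char: b


BWT = eebbe$eb


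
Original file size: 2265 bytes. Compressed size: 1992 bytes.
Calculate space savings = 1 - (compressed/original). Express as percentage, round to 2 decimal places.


ratio = compressed/original = 1992/2265 = 0.87947
savings = 1 - ratio = 1 - 0.87947 = 0.12053
as a percentage: 0.12053 * 100 = 12.05%

Space savings = 1 - 1992/2265 = 12.05%


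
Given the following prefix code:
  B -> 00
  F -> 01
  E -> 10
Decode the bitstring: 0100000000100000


Decoding step by step:
Bits 01 -> F
Bits 00 -> B
Bits 00 -> B
Bits 00 -> B
Bits 00 -> B
Bits 10 -> E
Bits 00 -> B
Bits 00 -> B


Decoded message: FBBBBEBB


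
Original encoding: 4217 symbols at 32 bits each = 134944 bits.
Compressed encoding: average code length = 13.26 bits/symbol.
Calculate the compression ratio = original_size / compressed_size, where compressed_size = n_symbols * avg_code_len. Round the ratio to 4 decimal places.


original_size = n_symbols * orig_bits = 4217 * 32 = 134944 bits
compressed_size = n_symbols * avg_code_len = 4217 * 13.26 = 55917.42 bits
ratio = original_size / compressed_size = 134944 / 55917.42 = 2.4133

Compression ratio = 2.4133


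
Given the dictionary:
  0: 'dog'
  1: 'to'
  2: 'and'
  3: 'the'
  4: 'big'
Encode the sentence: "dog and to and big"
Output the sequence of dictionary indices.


Look up each word in the dictionary:
  'dog' -> 0
  'and' -> 2
  'to' -> 1
  'and' -> 2
  'big' -> 4

Encoded: [0, 2, 1, 2, 4]


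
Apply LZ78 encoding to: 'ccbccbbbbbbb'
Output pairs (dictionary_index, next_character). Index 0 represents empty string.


LZ78 encoding steps:
Dictionary: {0: ''}
Step 1: w='' (idx 0), next='c' -> output (0, 'c'), add 'c' as idx 1
Step 2: w='c' (idx 1), next='b' -> output (1, 'b'), add 'cb' as idx 2
Step 3: w='c' (idx 1), next='c' -> output (1, 'c'), add 'cc' as idx 3
Step 4: w='' (idx 0), next='b' -> output (0, 'b'), add 'b' as idx 4
Step 5: w='b' (idx 4), next='b' -> output (4, 'b'), add 'bb' as idx 5
Step 6: w='bb' (idx 5), next='b' -> output (5, 'b'), add 'bbb' as idx 6
Step 7: w='b' (idx 4), end of input -> output (4, '')


Encoded: [(0, 'c'), (1, 'b'), (1, 'c'), (0, 'b'), (4, 'b'), (5, 'b'), (4, '')]


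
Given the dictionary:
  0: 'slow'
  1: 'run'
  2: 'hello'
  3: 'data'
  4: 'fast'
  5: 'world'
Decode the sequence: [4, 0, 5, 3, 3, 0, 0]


Look up each index in the dictionary:
  4 -> 'fast'
  0 -> 'slow'
  5 -> 'world'
  3 -> 'data'
  3 -> 'data'
  0 -> 'slow'
  0 -> 'slow'

Decoded: "fast slow world data data slow slow"


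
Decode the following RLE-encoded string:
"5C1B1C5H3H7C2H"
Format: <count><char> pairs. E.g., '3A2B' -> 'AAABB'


Expanding each <count><char> pair:
  5C -> 'CCCCC'
  1B -> 'B'
  1C -> 'C'
  5H -> 'HHHHH'
  3H -> 'HHH'
  7C -> 'CCCCCCC'
  2H -> 'HH'

Decoded = CCCCCBCHHHHHHHHCCCCCCCHH


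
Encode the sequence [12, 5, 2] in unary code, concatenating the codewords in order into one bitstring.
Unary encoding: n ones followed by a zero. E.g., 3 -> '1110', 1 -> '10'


Encode each number as n ones followed by a terminating 0:
  12 -> 1111111111110 (13 bits)
  5 -> 111110 (6 bits)
  2 -> 110 (3 bits)
Total length = 13 + 6 + 3 = 22 bits.

Unary([12, 5, 2]) = 1111111111110111110110 (22 bits)


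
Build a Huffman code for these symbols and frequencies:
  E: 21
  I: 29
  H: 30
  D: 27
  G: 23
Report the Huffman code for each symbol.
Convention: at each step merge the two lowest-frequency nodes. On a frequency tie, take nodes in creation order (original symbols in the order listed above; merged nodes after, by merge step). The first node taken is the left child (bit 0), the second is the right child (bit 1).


Huffman tree construction:
Step 1: Merge E(21) + G(23) = 44
Step 2: Merge D(27) + I(29) = 56
Step 3: Merge H(30) + (E+G)(44) = 74
Step 4: Merge (D+I)(56) + (H+(E+G))(74) = 130
Read each symbol's code off the tree from the root (left child = 0, right child = 1).

Codes:
  E: 110 (length 3)
  I: 01 (length 2)
  H: 10 (length 2)
  D: 00 (length 2)
  G: 111 (length 3)
Average code length: 304/130 = 2.3385 bits/symbol


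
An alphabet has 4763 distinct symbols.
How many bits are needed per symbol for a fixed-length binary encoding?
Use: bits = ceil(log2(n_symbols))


log2(4763) = 12.2177
Bracket: 2^12 = 4096 < 4763 <= 2^13 = 8192
So ceil(log2(4763)) = 13

bits = ceil(log2(4763)) = ceil(12.2177) = 13 bits


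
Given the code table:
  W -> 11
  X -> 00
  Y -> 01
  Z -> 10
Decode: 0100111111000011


Decoding:
01 -> Y
00 -> X
11 -> W
11 -> W
11 -> W
00 -> X
00 -> X
11 -> W


Result: YXWWWXXW


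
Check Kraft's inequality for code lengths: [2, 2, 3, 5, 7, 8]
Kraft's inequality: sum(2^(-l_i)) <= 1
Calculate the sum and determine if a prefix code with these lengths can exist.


Sum = 2^(-2) + 2^(-2) + 2^(-3) + 2^(-5) + 2^(-7) + 2^(-8)
    = 0.25 + 0.25 + 0.125 + 0.03125 + 0.0078125 + 0.00390625
    = 171/256 = 0.66796875
Since 0.66796875 <= 1, Kraft's inequality IS satisfied.
A prefix code with these lengths CAN exist.

Kraft sum = 0.66796875. Satisfied.


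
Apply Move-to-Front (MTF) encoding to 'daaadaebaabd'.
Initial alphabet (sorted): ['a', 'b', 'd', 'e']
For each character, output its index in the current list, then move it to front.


MTF encoding:
'd': index 2 in ['a', 'b', 'd', 'e'] -> ['d', 'a', 'b', 'e']
'a': index 1 in ['d', 'a', 'b', 'e'] -> ['a', 'd', 'b', 'e']
'a': index 0 in ['a', 'd', 'b', 'e'] -> ['a', 'd', 'b', 'e']
'a': index 0 in ['a', 'd', 'b', 'e'] -> ['a', 'd', 'b', 'e']
'd': index 1 in ['a', 'd', 'b', 'e'] -> ['d', 'a', 'b', 'e']
'a': index 1 in ['d', 'a', 'b', 'e'] -> ['a', 'd', 'b', 'e']
'e': index 3 in ['a', 'd', 'b', 'e'] -> ['e', 'a', 'd', 'b']
'b': index 3 in ['e', 'a', 'd', 'b'] -> ['b', 'e', 'a', 'd']
'a': index 2 in ['b', 'e', 'a', 'd'] -> ['a', 'b', 'e', 'd']
'a': index 0 in ['a', 'b', 'e', 'd'] -> ['a', 'b', 'e', 'd']
'b': index 1 in ['a', 'b', 'e', 'd'] -> ['b', 'a', 'e', 'd']
'd': index 3 in ['b', 'a', 'e', 'd'] -> ['d', 'b', 'a', 'e']


Output: [2, 1, 0, 0, 1, 1, 3, 3, 2, 0, 1, 3]


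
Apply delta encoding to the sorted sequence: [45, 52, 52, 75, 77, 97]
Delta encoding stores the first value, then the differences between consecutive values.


First value: 45
Deltas:
  52 - 45 = 7
  52 - 52 = 0
  75 - 52 = 23
  77 - 75 = 2
  97 - 77 = 20


Delta encoded: [45, 7, 0, 23, 2, 20]


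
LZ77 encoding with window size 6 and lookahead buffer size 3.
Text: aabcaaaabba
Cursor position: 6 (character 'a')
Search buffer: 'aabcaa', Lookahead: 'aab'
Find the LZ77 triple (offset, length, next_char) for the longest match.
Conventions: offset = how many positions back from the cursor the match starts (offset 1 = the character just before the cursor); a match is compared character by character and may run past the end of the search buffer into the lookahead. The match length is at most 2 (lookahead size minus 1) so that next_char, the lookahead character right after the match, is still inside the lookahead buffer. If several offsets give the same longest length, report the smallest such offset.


Try each offset into the search buffer:
  offset=1 (pos 5, char 'a'): match length 2
  offset=2 (pos 4, char 'a'): match length 2
  offset=3 (pos 3, char 'c'): match length 0
  offset=4 (pos 2, char 'b'): match length 0
  offset=5 (pos 1, char 'a'): match length 1
  offset=6 (pos 0, char 'a'): match length 2
Longest match has length 2, found at offsets 1, 2, 6; take the smallest, offset 1.
next_char = character at position 6 + 2 = 8 -> 'b'

Best match: offset=1, length=2 (matching 'aa' starting at position 5)
LZ77 triple: (1, 2, 'b')


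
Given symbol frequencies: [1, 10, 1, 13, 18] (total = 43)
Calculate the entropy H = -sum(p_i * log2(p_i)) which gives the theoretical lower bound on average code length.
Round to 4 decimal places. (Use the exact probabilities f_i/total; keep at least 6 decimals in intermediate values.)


Per-symbol terms -p_i * log2(p_i) with p_i = f_i/43:
  p = 1/43 = 0.023256: log2(p) = -5.426265, -p*log2(p) = 0.126192
  p = 10/43 = 0.232558: log2(p) = -2.104337, -p*log2(p) = 0.489381
  p = 1/43 = 0.023256: log2(p) = -5.426265, -p*log2(p) = 0.126192
  p = 13/43 = 0.302326: log2(p) = -1.725825, -p*log2(p) = 0.521761
  p = 18/43 = 0.418605: log2(p) = -1.256340, -p*log2(p) = 0.525910
H = 0.126192 + 0.489381 + 0.126192 + 0.521761 + 0.525910 = 1.789436

H = 1.7894 bits/symbol


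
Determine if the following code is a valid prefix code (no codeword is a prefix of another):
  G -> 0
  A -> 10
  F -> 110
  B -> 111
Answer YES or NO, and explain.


Checking each pair (does one codeword prefix another?):
  G='0' vs A='10': no prefix
  G='0' vs F='110': no prefix
  G='0' vs B='111': no prefix
  A='10' vs G='0': no prefix
  A='10' vs F='110': no prefix
  A='10' vs B='111': no prefix
  F='110' vs G='0': no prefix
  F='110' vs A='10': no prefix
  F='110' vs B='111': no prefix
  B='111' vs G='0': no prefix
  B='111' vs A='10': no prefix
  B='111' vs F='110': no prefix
No violation found over all pairs.

YES -- this is a valid prefix code. No codeword is a prefix of any other codeword.


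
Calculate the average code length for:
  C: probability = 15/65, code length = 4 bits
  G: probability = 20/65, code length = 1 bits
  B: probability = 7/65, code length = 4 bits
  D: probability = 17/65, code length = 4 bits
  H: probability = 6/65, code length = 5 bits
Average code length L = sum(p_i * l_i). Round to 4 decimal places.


Weighted contributions p_i * l_i:
  C: (15/65) * 4 = 60/65
  G: (20/65) * 1 = 20/65
  B: (7/65) * 4 = 28/65
  D: (17/65) * 4 = 68/65
  H: (6/65) * 5 = 30/65
Sum = (60 + 20 + 28 + 68 + 30)/65 = 206/65

L = 206/65 = 3.1692 bits/symbol


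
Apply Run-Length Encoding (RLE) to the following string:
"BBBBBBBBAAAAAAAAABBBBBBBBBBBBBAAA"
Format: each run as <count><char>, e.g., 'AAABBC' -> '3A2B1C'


Scanning runs left to right:
  i=0: run of 'B' x 8 -> '8B'
  i=8: run of 'A' x 9 -> '9A'
  i=17: run of 'B' x 13 -> '13B'
  i=30: run of 'A' x 3 -> '3A'

RLE = 8B9A13B3A


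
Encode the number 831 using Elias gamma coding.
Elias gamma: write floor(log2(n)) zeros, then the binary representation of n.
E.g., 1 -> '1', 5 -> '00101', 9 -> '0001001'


num_bits = floor(log2(831)) + 1 = 10
leading_zeros = num_bits - 1 = 9
binary(831) = 1100111111

Elias gamma(831) = '000000000' + '1100111111' = 0000000001100111111 (19 bits)


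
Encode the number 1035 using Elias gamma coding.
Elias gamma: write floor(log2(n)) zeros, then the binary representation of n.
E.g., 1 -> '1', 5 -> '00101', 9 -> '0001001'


num_bits = floor(log2(1035)) + 1 = 11
leading_zeros = num_bits - 1 = 10
binary(1035) = 10000001011

Elias gamma(1035) = '0000000000' + '10000001011' = 000000000010000001011 (21 bits)


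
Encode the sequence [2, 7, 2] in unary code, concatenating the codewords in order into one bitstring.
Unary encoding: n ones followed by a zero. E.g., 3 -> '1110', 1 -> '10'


Encode each number as n ones followed by a terminating 0:
  2 -> 110 (3 bits)
  7 -> 11111110 (8 bits)
  2 -> 110 (3 bits)
Total length = 3 + 8 + 3 = 14 bits.

Unary([2, 7, 2]) = 11011111110110 (14 bits)


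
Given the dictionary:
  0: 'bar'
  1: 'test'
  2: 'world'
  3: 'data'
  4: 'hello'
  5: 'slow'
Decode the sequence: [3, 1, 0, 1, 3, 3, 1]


Look up each index in the dictionary:
  3 -> 'data'
  1 -> 'test'
  0 -> 'bar'
  1 -> 'test'
  3 -> 'data'
  3 -> 'data'
  1 -> 'test'

Decoded: "data test bar test data data test"


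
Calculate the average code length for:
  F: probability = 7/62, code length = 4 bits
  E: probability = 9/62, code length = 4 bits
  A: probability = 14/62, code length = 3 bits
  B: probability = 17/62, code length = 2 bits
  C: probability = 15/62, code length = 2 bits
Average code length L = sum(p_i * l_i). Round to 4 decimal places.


Weighted contributions p_i * l_i:
  F: (7/62) * 4 = 28/62
  E: (9/62) * 4 = 36/62
  A: (14/62) * 3 = 42/62
  B: (17/62) * 2 = 34/62
  C: (15/62) * 2 = 30/62
Sum = (28 + 36 + 42 + 34 + 30)/62 = 170/62

L = 170/62 = 2.7419 bits/symbol


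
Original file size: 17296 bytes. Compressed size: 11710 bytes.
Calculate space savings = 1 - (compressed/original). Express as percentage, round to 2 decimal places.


ratio = compressed/original = 11710/17296 = 0.677035
savings = 1 - ratio = 1 - 0.677035 = 0.322965
as a percentage: 0.322965 * 100 = 32.3%

Space savings = 1 - 11710/17296 = 32.3%


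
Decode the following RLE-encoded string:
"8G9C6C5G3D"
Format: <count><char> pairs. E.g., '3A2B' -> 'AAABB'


Expanding each <count><char> pair:
  8G -> 'GGGGGGGG'
  9C -> 'CCCCCCCCC'
  6C -> 'CCCCCC'
  5G -> 'GGGGG'
  3D -> 'DDD'

Decoded = GGGGGGGGCCCCCCCCCCCCCCCGGGGGDDD


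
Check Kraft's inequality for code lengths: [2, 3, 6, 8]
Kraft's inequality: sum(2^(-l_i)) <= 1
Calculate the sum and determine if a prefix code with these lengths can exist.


Sum = 2^(-2) + 2^(-3) + 2^(-6) + 2^(-8)
    = 0.25 + 0.125 + 0.015625 + 0.00390625
    = 101/256 = 0.39453125
Since 0.39453125 <= 1, Kraft's inequality IS satisfied.
A prefix code with these lengths CAN exist.

Kraft sum = 0.39453125. Satisfied.


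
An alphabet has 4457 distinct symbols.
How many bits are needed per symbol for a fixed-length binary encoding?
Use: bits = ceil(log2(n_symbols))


log2(4457) = 12.1219
Bracket: 2^12 = 4096 < 4457 <= 2^13 = 8192
So ceil(log2(4457)) = 13

bits = ceil(log2(4457)) = ceil(12.1219) = 13 bits


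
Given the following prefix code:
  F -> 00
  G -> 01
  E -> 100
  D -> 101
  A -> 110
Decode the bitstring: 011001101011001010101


Decoding step by step:
Bits 01 -> G
Bits 100 -> E
Bits 110 -> A
Bits 101 -> D
Bits 100 -> E
Bits 101 -> D
Bits 01 -> G
Bits 01 -> G


Decoded message: GEADEDGG


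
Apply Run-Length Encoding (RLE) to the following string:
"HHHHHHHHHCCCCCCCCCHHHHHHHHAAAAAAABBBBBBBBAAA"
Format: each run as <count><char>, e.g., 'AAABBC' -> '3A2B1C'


Scanning runs left to right:
  i=0: run of 'H' x 9 -> '9H'
  i=9: run of 'C' x 9 -> '9C'
  i=18: run of 'H' x 8 -> '8H'
  i=26: run of 'A' x 7 -> '7A'
  i=33: run of 'B' x 8 -> '8B'
  i=41: run of 'A' x 3 -> '3A'

RLE = 9H9C8H7A8B3A


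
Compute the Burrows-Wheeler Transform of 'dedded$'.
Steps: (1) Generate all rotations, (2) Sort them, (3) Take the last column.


Rotations (sorted):
  0: $dedded -> last char: d
  1: d$dedde -> last char: e
  2: dded$de -> last char: e
  3: ded$ded -> last char: d
  4: dedded$ -> last char: $
  5: ed$dedd -> last char: d
  6: edded$d -> last char: d


BWT = deed$dd


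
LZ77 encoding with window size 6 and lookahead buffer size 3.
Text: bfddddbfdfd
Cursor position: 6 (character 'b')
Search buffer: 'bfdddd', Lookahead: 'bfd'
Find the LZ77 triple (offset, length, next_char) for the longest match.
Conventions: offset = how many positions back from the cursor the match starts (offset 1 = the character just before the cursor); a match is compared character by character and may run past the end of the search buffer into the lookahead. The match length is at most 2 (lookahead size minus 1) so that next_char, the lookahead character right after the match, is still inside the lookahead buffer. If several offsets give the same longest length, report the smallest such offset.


Try each offset into the search buffer:
  offset=1 (pos 5, char 'd'): match length 0
  offset=2 (pos 4, char 'd'): match length 0
  offset=3 (pos 3, char 'd'): match length 0
  offset=4 (pos 2, char 'd'): match length 0
  offset=5 (pos 1, char 'f'): match length 0
  offset=6 (pos 0, char 'b'): match length 2
Longest match has length 2 at offset 6.
next_char = character at position 6 + 2 = 8 -> 'd'

Best match: offset=6, length=2 (matching 'bf' starting at position 0)
LZ77 triple: (6, 2, 'd')


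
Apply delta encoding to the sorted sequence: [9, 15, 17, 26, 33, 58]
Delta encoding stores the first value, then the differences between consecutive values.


First value: 9
Deltas:
  15 - 9 = 6
  17 - 15 = 2
  26 - 17 = 9
  33 - 26 = 7
  58 - 33 = 25


Delta encoded: [9, 6, 2, 9, 7, 25]


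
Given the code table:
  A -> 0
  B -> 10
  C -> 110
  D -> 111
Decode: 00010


Decoding:
0 -> A
0 -> A
0 -> A
10 -> B


Result: AAAB


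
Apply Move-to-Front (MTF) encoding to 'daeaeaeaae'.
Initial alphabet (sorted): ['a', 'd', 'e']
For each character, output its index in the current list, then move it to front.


MTF encoding:
'd': index 1 in ['a', 'd', 'e'] -> ['d', 'a', 'e']
'a': index 1 in ['d', 'a', 'e'] -> ['a', 'd', 'e']
'e': index 2 in ['a', 'd', 'e'] -> ['e', 'a', 'd']
'a': index 1 in ['e', 'a', 'd'] -> ['a', 'e', 'd']
'e': index 1 in ['a', 'e', 'd'] -> ['e', 'a', 'd']
'a': index 1 in ['e', 'a', 'd'] -> ['a', 'e', 'd']
'e': index 1 in ['a', 'e', 'd'] -> ['e', 'a', 'd']
'a': index 1 in ['e', 'a', 'd'] -> ['a', 'e', 'd']
'a': index 0 in ['a', 'e', 'd'] -> ['a', 'e', 'd']
'e': index 1 in ['a', 'e', 'd'] -> ['e', 'a', 'd']


Output: [1, 1, 2, 1, 1, 1, 1, 1, 0, 1]


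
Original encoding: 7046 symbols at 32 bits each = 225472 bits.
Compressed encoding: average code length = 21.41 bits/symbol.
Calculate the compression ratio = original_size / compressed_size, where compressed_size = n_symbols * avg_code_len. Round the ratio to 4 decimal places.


original_size = n_symbols * orig_bits = 7046 * 32 = 225472 bits
compressed_size = n_symbols * avg_code_len = 7046 * 21.41 = 150854.86 bits
ratio = original_size / compressed_size = 225472 / 150854.86 = 1.4946

Compression ratio = 1.4946


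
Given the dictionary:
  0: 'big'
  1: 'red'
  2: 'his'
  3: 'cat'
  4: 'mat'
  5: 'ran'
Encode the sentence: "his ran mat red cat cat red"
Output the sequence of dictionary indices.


Look up each word in the dictionary:
  'his' -> 2
  'ran' -> 5
  'mat' -> 4
  'red' -> 1
  'cat' -> 3
  'cat' -> 3
  'red' -> 1

Encoded: [2, 5, 4, 1, 3, 3, 1]


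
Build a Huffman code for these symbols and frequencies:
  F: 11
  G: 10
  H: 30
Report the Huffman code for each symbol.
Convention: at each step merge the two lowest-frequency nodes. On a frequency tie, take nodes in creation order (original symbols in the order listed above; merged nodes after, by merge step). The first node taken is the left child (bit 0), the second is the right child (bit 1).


Huffman tree construction:
Step 1: Merge G(10) + F(11) = 21
Step 2: Merge (G+F)(21) + H(30) = 51
Read each symbol's code off the tree from the root (left child = 0, right child = 1).

Codes:
  F: 01 (length 2)
  G: 00 (length 2)
  H: 1 (length 1)
Average code length: 72/51 = 1.4118 bits/symbol


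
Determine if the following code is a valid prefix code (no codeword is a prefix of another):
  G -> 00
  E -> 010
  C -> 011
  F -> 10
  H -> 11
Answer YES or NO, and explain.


Checking each pair (does one codeword prefix another?):
  G='00' vs E='010': no prefix
  G='00' vs C='011': no prefix
  G='00' vs F='10': no prefix
  G='00' vs H='11': no prefix
  E='010' vs G='00': no prefix
  E='010' vs C='011': no prefix
  E='010' vs F='10': no prefix
  E='010' vs H='11': no prefix
  C='011' vs G='00': no prefix
  C='011' vs E='010': no prefix
  C='011' vs F='10': no prefix
  C='011' vs H='11': no prefix
  F='10' vs G='00': no prefix
  F='10' vs E='010': no prefix
  F='10' vs C='011': no prefix
  F='10' vs H='11': no prefix
  H='11' vs G='00': no prefix
  H='11' vs E='010': no prefix
  H='11' vs C='011': no prefix
  H='11' vs F='10': no prefix
No violation found over all pairs.

YES -- this is a valid prefix code. No codeword is a prefix of any other codeword.


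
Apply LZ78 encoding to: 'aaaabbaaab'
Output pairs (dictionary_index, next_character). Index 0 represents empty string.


LZ78 encoding steps:
Dictionary: {0: ''}
Step 1: w='' (idx 0), next='a' -> output (0, 'a'), add 'a' as idx 1
Step 2: w='a' (idx 1), next='a' -> output (1, 'a'), add 'aa' as idx 2
Step 3: w='a' (idx 1), next='b' -> output (1, 'b'), add 'ab' as idx 3
Step 4: w='' (idx 0), next='b' -> output (0, 'b'), add 'b' as idx 4
Step 5: w='aa' (idx 2), next='a' -> output (2, 'a'), add 'aaa' as idx 5
Step 6: w='b' (idx 4), end of input -> output (4, '')


Encoded: [(0, 'a'), (1, 'a'), (1, 'b'), (0, 'b'), (2, 'a'), (4, '')]


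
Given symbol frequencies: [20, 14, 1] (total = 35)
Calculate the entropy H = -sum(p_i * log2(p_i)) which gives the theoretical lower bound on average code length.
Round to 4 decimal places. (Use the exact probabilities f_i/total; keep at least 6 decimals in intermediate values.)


Per-symbol terms -p_i * log2(p_i) with p_i = f_i/35:
  p = 20/35 = 0.571429: log2(p) = -0.807355, -p*log2(p) = 0.461346
  p = 14/35 = 0.400000: log2(p) = -1.321928, -p*log2(p) = 0.528771
  p = 1/35 = 0.028571: log2(p) = -5.129283, -p*log2(p) = 0.146551
H = 0.461346 + 0.528771 + 0.146551 = 1.136668

H = 1.1367 bits/symbol


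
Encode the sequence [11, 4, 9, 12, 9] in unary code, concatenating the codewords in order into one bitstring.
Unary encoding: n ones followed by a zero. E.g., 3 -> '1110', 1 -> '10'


Encode each number as n ones followed by a terminating 0:
  11 -> 111111111110 (12 bits)
  4 -> 11110 (5 bits)
  9 -> 1111111110 (10 bits)
  12 -> 1111111111110 (13 bits)
  9 -> 1111111110 (10 bits)
Total length = 12 + 5 + 10 + 13 + 10 = 50 bits.

Unary([11, 4, 9, 12, 9]) = 11111111111011110111111111011111111111101111111110 (50 bits)
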